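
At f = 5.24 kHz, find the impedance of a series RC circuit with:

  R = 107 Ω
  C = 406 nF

Step 1 — Angular frequency: ω = 2π·f = 2π·5240 = 3.292e+04 rad/s.
Step 2 — Component impedances:
  R: Z = R = 107 Ω
  C: Z = 1/(jωC) = -j/(ω·C) = 0 - j74.81 Ω
Step 3 — Series combination: Z_total = R + C = 107 - j74.81 Ω = 130.6∠-35.0° Ω.

Z = 107 - j74.81 Ω = 130.6∠-35.0° Ω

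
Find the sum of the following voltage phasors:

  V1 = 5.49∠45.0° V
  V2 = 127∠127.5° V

Step 1 — Convert each phasor to rectangular form:
  V1 = 5.49·(cos(45.0°) + j·sin(45.0°)) = 3.882 + j3.882 V
  V2 = 127·(cos(127.5°) + j·sin(127.5°)) = -77.31 + j100.8 V
Step 2 — Sum components: V_total = -73.43 + j104.6 V.
Step 3 — Convert to polar: |V_total| = 127.8 V, ∠V_total = 125.1°.

V_total = 127.8∠125.1° V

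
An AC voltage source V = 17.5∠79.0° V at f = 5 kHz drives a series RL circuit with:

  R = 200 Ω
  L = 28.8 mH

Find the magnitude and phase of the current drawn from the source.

Step 1 — Angular frequency: ω = 2π·f = 2π·5000 = 3.142e+04 rad/s.
Step 2 — Component impedances:
  R: Z = R = 200 Ω
  L: Z = jωL = j·3.142e+04·0.0288 = 0 + j904.8 Ω
Step 3 — Series combination: Z_total = R + L = 200 + j904.8 Ω = 926.6∠77.5° Ω.
Step 4 — Source phasor: V = 17.5∠79.0° V = 3.339 + j17.18 V.
Step 5 — Ohm's law: I = V / Z_total = (3.339 + j17.18) / (200 + j904.8) = 0.01888 + j0.0004827 A.
Step 6 — Convert to polar: |I| = 0.01889 A, ∠I = 1.5°.

I = 0.01889∠1.5° A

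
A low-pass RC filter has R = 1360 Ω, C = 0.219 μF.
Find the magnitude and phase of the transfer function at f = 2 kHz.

Step 1 — Angular frequency: ω = 2π·2000 = 1.257e+04 rad/s.
Step 2 — Transfer function: H(jω) = 1/(1 + jωRC).
Step 3 — Denominator: 1 + jωRC = 1 + j·1.257e+04·1360·2.19e-07 = 1 + j3.743.
Step 4 — H = 0.06663 - j0.2494.
Step 5 — Magnitude: |H| = 0.2581 (-11.8 dB); phase: φ = -75.0°.

|H| = 0.2581 (-11.8 dB), φ = -75.0°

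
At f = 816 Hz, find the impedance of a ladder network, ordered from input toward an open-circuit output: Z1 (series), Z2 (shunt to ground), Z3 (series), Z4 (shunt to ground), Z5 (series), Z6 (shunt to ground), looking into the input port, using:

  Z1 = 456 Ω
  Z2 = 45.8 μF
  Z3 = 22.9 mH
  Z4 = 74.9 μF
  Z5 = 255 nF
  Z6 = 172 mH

Step 1 — Angular frequency: ω = 2π·f = 2π·816 = 5127 rad/s.
Step 2 — Component impedances:
  Z1: Z = R = 456 Ω
  Z2: Z = 1/(jωC) = -j/(ω·C) = 0 - j4.259 Ω
  Z3: Z = jωL = j·5127·0.0229 = 0 + j117.4 Ω
  Z4: Z = 1/(jωC) = -j/(ω·C) = 0 - j2.604 Ω
  Z5: Z = 1/(jωC) = -j/(ω·C) = 0 - j764.9 Ω
  Z6: Z = jωL = j·5127·0.172 = 0 + j881.9 Ω
Step 3 — Ladder network (open output): work backward from the far end, alternating series and parallel combinations. Z_in = 456 - j4.423 Ω = 456∠-0.6° Ω.

Z = 456 - j4.423 Ω = 456∠-0.6° Ω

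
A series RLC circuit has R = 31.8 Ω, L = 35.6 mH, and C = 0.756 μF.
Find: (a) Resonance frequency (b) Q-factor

Step 1 — Resonance condition Im(Z)=0 gives ω₀ = 1/√(LC).
Step 2 — ω₀ = 1/√(0.0356·7.56e-07) = 6096 rad/s.
Step 3 — f₀ = ω₀/(2π) = 970.1 Hz.
Step 4 — Series Q: Q = ω₀L/R = 6096·0.0356/31.8 = 6.824.

(a) f₀ = 970.1 Hz  (b) Q = 6.824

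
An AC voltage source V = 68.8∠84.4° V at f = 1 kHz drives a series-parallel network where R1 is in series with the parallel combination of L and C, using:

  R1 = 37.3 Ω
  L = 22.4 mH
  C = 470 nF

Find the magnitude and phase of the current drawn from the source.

Step 1 — Angular frequency: ω = 2π·f = 2π·1000 = 6283 rad/s.
Step 2 — Component impedances:
  R1: Z = R = 37.3 Ω
  L: Z = jωL = j·6283·0.0224 = 0 + j140.7 Ω
  C: Z = 1/(jωC) = -j/(ω·C) = 0 - j338.6 Ω
Step 3 — Parallel branch: L || C = 1/(1/L + 1/C) = 0 + j240.8 Ω.
Step 4 — Series with R1: Z_total = R1 + (L || C) = 37.3 + j240.8 Ω = 243.7∠81.2° Ω.
Step 5 — Source phasor: V = 68.8∠84.4° V = 6.714 + j68.47 V.
Step 6 — Ohm's law: I = V / Z_total = (6.714 + j68.47) / (37.3 + j240.8) = 0.2819 + j0.01578 A.
Step 7 — Convert to polar: |I| = 0.2823 A, ∠I = 3.2°.

I = 0.2823∠3.2° A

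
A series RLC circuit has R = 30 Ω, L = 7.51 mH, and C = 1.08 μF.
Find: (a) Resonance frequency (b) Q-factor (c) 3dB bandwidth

Step 1 — Resonance: ω₀ = 1/√(LC) = 1/√(0.00751·1.08e-06) = 1.11e+04 rad/s.
Step 2 — f₀ = ω₀/(2π) = 1767 Hz.
Step 3 — Series Q: Q = ω₀L/R = 1.11e+04·0.00751/30 = 2.78.
Step 4 — Bandwidth: Δω = ω₀/Q = 3995 rad/s; BW = Δω/(2π) = 635.8 Hz.

(a) f₀ = 1767 Hz  (b) Q = 2.78  (c) BW = 635.8 Hz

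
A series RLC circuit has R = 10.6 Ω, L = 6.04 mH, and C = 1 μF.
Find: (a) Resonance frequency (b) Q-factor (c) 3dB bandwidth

Step 1 — Resonance: ω₀ = 1/√(LC) = 1/√(0.00604·1e-06) = 1.287e+04 rad/s.
Step 2 — f₀ = ω₀/(2π) = 2048 Hz.
Step 3 — Series Q: Q = ω₀L/R = 1.287e+04·0.00604/10.6 = 7.332.
Step 4 — Bandwidth: Δω = ω₀/Q = 1755 rad/s; BW = Δω/(2π) = 279.3 Hz.

(a) f₀ = 2048 Hz  (b) Q = 7.332  (c) BW = 279.3 Hz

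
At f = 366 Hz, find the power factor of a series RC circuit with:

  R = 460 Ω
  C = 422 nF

Step 1 — Angular frequency: ω = 2π·f = 2π·366 = 2300 rad/s.
Step 2 — Component impedances:
  R: Z = R = 460 Ω
  C: Z = 1/(jωC) = -j/(ω·C) = 0 - j1030 Ω
Step 3 — Series combination: Z_total = R + C = 460 - j1030 Ω = 1128∠-65.9° Ω.
Step 4 — Power factor: PF = cos(φ) = Re(Z)/|Z| = 460/1128.5 = 0.4076.
Step 5 — Type: Im(Z) = -1030 ⇒ leading (phase φ = -65.9°).

PF = 0.4076 (leading, φ = -65.9°)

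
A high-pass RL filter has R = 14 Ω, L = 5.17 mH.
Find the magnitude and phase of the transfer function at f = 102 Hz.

Step 1 — Angular frequency: ω = 2π·102 = 640.9 rad/s.
Step 2 — Transfer function: H(jω) = jωL/(R + jωL).
Step 3 — Numerator jωL = j·3.313; denominator R + jωL = 14 + j3.313.
Step 4 — H = 0.05304 + j0.2241.
Step 5 — Magnitude: |H| = 0.2303 (-12.8 dB); phase: φ = 76.7°.

|H| = 0.2303 (-12.8 dB), φ = 76.7°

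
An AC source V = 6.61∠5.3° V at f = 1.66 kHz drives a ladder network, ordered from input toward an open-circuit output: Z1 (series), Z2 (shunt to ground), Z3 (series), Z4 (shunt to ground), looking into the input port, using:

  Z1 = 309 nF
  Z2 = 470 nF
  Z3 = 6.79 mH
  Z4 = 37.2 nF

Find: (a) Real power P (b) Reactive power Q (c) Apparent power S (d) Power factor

Step 1 — Angular frequency: ω = 2π·f = 2π·1660 = 1.043e+04 rad/s.
Step 2 — Component impedances:
  Z1: Z = 1/(jωC) = -j/(ω·C) = 0 - j310.3 Ω
  Z2: Z = 1/(jωC) = -j/(ω·C) = 0 - j204 Ω
  Z3: Z = jωL = j·1.043e+04·0.00679 = 0 + j70.82 Ω
  Z4: Z = 1/(jωC) = -j/(ω·C) = 0 - j2577 Ω
Step 3 — Ladder network (open output): work backward from the far end, alternating series and parallel combinations. Z_in = 0 - j498.9 Ω = 498.9∠-90.0° Ω.
Step 4 — Source phasor: V = 6.61∠5.3° V = 6.582 + j0.6106 V.
Step 5 — Current: I = V / Z = -0.001224 + j0.01319 A = 0.01325∠95.3° A.
Step 6 — Complex power: S = V·I* = 0 - j0.08757 VA.
Step 7 — Real power: P = Re(S) = 0 W.
Step 8 — Reactive power: Q = Im(S) = -0.08757 VAR.
Step 9 — Apparent power: |S| = 0.08757 VA.
Step 10 — Power factor: PF = P/|S| = 0 (leading).

(a) P = 0 W  (b) Q = -0.08757 VAR  (c) S = 0.08757 VA  (d) PF = 0 (leading)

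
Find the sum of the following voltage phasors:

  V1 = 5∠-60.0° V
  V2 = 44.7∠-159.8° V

Step 1 — Convert each phasor to rectangular form:
  V1 = 5·(cos(-60.0°) + j·sin(-60.0°)) = 2.5 - j4.33 V
  V2 = 44.7·(cos(-159.8°) + j·sin(-159.8°)) = -41.95 - j15.43 V
Step 2 — Sum components: V_total = -39.45 - j19.76 V.
Step 3 — Convert to polar: |V_total| = 44.12 V, ∠V_total = -153.4°.

V_total = 44.12∠-153.4° V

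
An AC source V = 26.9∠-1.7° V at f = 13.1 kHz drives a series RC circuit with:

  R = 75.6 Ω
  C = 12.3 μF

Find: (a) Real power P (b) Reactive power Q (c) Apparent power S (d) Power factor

Step 1 — Angular frequency: ω = 2π·f = 2π·1.31e+04 = 8.231e+04 rad/s.
Step 2 — Component impedances:
  R: Z = R = 75.6 Ω
  C: Z = 1/(jωC) = -j/(ω·C) = 0 - j0.9877 Ω
Step 3 — Series combination: Z_total = R + C = 75.6 - j0.9877 Ω = 75.61∠-0.7° Ω.
Step 4 — Source phasor: V = 26.9∠-1.7° V = 26.89 - j0.798 V.
Step 5 — Current: I = V / Z = 0.3557 - j0.005908 A = 0.3558∠-1.0° A.
Step 6 — Complex power: S = V·I* = 9.57 - j0.125 VA.
Step 7 — Real power: P = Re(S) = 9.57 W.
Step 8 — Reactive power: Q = Im(S) = -0.125 VAR.
Step 9 — Apparent power: |S| = 9.571 VA.
Step 10 — Power factor: PF = P/|S| = 0.9999 (leading).

(a) P = 9.57 W  (b) Q = -0.125 VAR  (c) S = 9.571 VA  (d) PF = 0.9999 (leading)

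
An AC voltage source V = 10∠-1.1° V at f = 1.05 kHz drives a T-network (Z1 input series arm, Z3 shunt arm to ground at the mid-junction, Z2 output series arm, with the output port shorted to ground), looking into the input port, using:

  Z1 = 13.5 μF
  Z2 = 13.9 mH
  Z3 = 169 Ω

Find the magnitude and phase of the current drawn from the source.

Step 1 — Angular frequency: ω = 2π·f = 2π·1050 = 6597 rad/s.
Step 2 — Component impedances:
  Z1: Z = 1/(jωC) = -j/(ω·C) = 0 - j11.23 Ω
  Z2: Z = jωL = j·6597·0.0139 = 0 + j91.7 Ω
  Z3: Z = R = 169 Ω
Step 3 — With the output port shorted to ground, the output series arm Z2 runs from the junction to ground; the shunt arm Z3 also runs from the junction to ground. They appear in parallel: Z3 || Z2 = 38.44 + j70.84 Ω.
Step 4 — Series with input arm Z1: Z_in = Z1 + (Z3 || Z2) = 38.44 + j59.62 Ω = 70.94∠57.2° Ω.
Step 5 — Source phasor: V = 10∠-1.1° V = 9.998 - j0.192 V.
Step 6 — Ohm's law: I = V / Z_total = (9.998 - j0.192) / (38.44 + j59.62) = 0.07411 - j0.1199 A.
Step 7 — Convert to polar: |I| = 0.141 A, ∠I = -58.3°.

I = 0.141∠-58.3° A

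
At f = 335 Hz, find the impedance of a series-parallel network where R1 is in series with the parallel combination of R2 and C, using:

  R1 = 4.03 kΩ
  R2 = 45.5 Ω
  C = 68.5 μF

Step 1 — Angular frequency: ω = 2π·f = 2π·335 = 2105 rad/s.
Step 2 — Component impedances:
  R1: Z = R = 4030 Ω
  R2: Z = R = 45.5 Ω
  C: Z = 1/(jωC) = -j/(ω·C) = 0 - j6.936 Ω
Step 3 — Parallel branch: R2 || C = 1/(1/R2 + 1/C) = 1.033 - j6.778 Ω.
Step 4 — Series with R1: Z_total = R1 + (R2 || C) = 4031 - j6.778 Ω = 4031∠-0.1° Ω.

Z = 4031 - j6.778 Ω = 4031∠-0.1° Ω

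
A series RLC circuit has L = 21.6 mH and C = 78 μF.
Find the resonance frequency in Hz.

Step 1 — Resonance condition Im(Z)=0 gives ω₀ = 1/√(LC).
Step 2 — ω₀ = 1/√(0.0216·7.8e-05) = 770.4 rad/s.
Step 3 — f₀ = ω₀/(2π) = 122.6 Hz.

f₀ = 122.6 Hz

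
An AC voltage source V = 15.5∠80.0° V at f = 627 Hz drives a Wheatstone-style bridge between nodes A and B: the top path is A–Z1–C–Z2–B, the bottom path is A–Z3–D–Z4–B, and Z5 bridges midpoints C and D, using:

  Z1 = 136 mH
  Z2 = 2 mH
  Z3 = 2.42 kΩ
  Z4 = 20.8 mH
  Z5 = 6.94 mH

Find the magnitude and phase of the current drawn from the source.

Step 1 — Angular frequency: ω = 2π·f = 2π·627 = 3940 rad/s.
Step 2 — Component impedances:
  Z1: Z = jωL = j·3940·0.136 = 0 + j535.8 Ω
  Z2: Z = jωL = j·3940·0.002 = 0 + j7.879 Ω
  Z3: Z = R = 2420 Ω
  Z4: Z = jωL = j·3940·0.0208 = 0 + j81.94 Ω
  Z5: Z = jωL = j·3940·0.00694 = 0 + j27.34 Ω
Step 3 — Bridge requires nodal analysis (the Z5 bridge couples midpoints C and D, so the two paths cannot be reduced to a simple series/parallel combination). Setting node B to ground and injecting 1 A at node A, the 3-node admittance system at A, C, D solves to V_A = Z_AB = 113.4 + j517 Ω = 529.3∠77.6° Ω.
Step 4 — Source phasor: V = 15.5∠80.0° V = 2.692 + j15.26 V.
Step 5 — Ohm's law: I = V / Z_total = (2.692 + j15.26) / (113.4 + j517) = 0.02926 + j0.001213 A.
Step 6 — Convert to polar: |I| = 0.02928 A, ∠I = 2.4°.

I = 0.02928∠2.4° A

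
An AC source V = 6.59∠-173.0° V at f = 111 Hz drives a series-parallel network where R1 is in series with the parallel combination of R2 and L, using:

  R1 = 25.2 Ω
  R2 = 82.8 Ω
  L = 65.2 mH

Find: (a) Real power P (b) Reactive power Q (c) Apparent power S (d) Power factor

Step 1 — Angular frequency: ω = 2π·f = 2π·111 = 697.4 rad/s.
Step 2 — Component impedances:
  R1: Z = R = 25.2 Ω
  R2: Z = R = 82.8 Ω
  L: Z = jωL = j·697.4·0.0652 = 0 + j45.47 Ω
Step 3 — Parallel branch: R2 || L = 1/(1/R2 + 1/L) = 19.19 + j34.94 Ω.
Step 4 — Series with R1: Z_total = R1 + (R2 || L) = 44.39 + j34.94 Ω = 56.49∠38.2° Ω.
Step 5 — Source phasor: V = 6.59∠-173.0° V = -6.541 - j0.8031 V.
Step 6 — Current: I = V / Z = -0.09979 + j0.06045 A = 0.1167∠148.8° A.
Step 7 — Complex power: S = V·I* = 0.6041 + j0.4755 VA.
Step 8 — Real power: P = Re(S) = 0.6041 W.
Step 9 — Reactive power: Q = Im(S) = 0.4755 VAR.
Step 10 — Apparent power: |S| = 0.7688 VA.
Step 11 — Power factor: PF = P/|S| = 0.7858 (lagging).

(a) P = 0.6041 W  (b) Q = 0.4755 VAR  (c) S = 0.7688 VA  (d) PF = 0.7858 (lagging)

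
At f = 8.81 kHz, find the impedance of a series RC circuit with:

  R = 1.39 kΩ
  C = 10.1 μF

Step 1 — Angular frequency: ω = 2π·f = 2π·8810 = 5.535e+04 rad/s.
Step 2 — Component impedances:
  R: Z = R = 1390 Ω
  C: Z = 1/(jωC) = -j/(ω·C) = 0 - j1.789 Ω
Step 3 — Series combination: Z_total = R + C = 1390 - j1.789 Ω = 1390∠-0.1° Ω.

Z = 1390 - j1.789 Ω = 1390∠-0.1° Ω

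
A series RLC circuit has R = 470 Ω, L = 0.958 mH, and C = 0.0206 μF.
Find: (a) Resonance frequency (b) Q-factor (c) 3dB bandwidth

Step 1 — Resonance: ω₀ = 1/√(LC) = 1/√(0.000958·2.06e-08) = 2.251e+05 rad/s.
Step 2 — f₀ = ω₀/(2π) = 3.583e+04 Hz.
Step 3 — Series Q: Q = ω₀L/R = 2.251e+05·0.000958/470 = 0.4588.
Step 4 — Bandwidth: Δω = ω₀/Q = 4.906e+05 rad/s; BW = Δω/(2π) = 7.808e+04 Hz.

(a) f₀ = 3.583e+04 Hz  (b) Q = 0.4588  (c) BW = 7.808e+04 Hz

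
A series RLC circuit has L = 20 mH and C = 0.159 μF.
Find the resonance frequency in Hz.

Step 1 — Resonance condition Im(Z)=0 gives ω₀ = 1/√(LC).
Step 2 — ω₀ = 1/√(0.02·1.59e-07) = 1.773e+04 rad/s.
Step 3 — f₀ = ω₀/(2π) = 2822 Hz.

f₀ = 2822 Hz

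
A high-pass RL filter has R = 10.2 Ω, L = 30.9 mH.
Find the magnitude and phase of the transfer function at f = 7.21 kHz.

Step 1 — Angular frequency: ω = 2π·7210 = 4.53e+04 rad/s.
Step 2 — Transfer function: H(jω) = jωL/(R + jωL).
Step 3 — Numerator jωL = j·1400; denominator R + jωL = 10.2 + j1400.
Step 4 — H = 0.9999 + j0.007286.
Step 5 — Magnitude: |H| = 1 (-0.0 dB); phase: φ = 0.4°.

|H| = 1 (-0.0 dB), φ = 0.4°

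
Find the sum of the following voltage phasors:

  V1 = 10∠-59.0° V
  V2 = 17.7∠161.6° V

Step 1 — Convert each phasor to rectangular form:
  V1 = 10·(cos(-59.0°) + j·sin(-59.0°)) = 5.15 - j8.572 V
  V2 = 17.7·(cos(161.6°) + j·sin(161.6°)) = -16.8 + j5.587 V
Step 2 — Sum components: V_total = -11.64 - j2.985 V.
Step 3 — Convert to polar: |V_total| = 12.02 V, ∠V_total = -165.6°.

V_total = 12.02∠-165.6° V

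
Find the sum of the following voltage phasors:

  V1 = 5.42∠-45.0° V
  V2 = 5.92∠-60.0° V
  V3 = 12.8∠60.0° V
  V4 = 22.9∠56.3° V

Step 1 — Convert each phasor to rectangular form:
  V1 = 5.42·(cos(-45.0°) + j·sin(-45.0°)) = 3.833 - j3.833 V
  V2 = 5.92·(cos(-60.0°) + j·sin(-60.0°)) = 2.96 - j5.127 V
  V3 = 12.8·(cos(60.0°) + j·sin(60.0°)) = 6.4 + j11.09 V
  V4 = 22.9·(cos(56.3°) + j·sin(56.3°)) = 12.71 + j19.05 V
Step 2 — Sum components: V_total = 25.9 + j21.18 V.
Step 3 — Convert to polar: |V_total| = 33.45 V, ∠V_total = 39.3°.

V_total = 33.45∠39.3° V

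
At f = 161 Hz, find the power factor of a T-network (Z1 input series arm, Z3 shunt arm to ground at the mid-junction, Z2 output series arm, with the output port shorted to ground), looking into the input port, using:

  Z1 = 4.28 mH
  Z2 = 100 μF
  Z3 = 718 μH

Step 1 — Angular frequency: ω = 2π·f = 2π·161 = 1012 rad/s.
Step 2 — Component impedances:
  Z1: Z = jωL = j·1012·0.00428 = 0 + j4.33 Ω
  Z2: Z = 1/(jωC) = -j/(ω·C) = 0 - j9.885 Ω
  Z3: Z = jωL = j·1012·0.000718 = 0 + j0.7263 Ω
Step 3 — With the output port shorted to ground, the output series arm Z2 runs from the junction to ground; the shunt arm Z3 also runs from the junction to ground. They appear in parallel: Z3 || Z2 = 0 + j0.7839 Ω.
Step 4 — Series with input arm Z1: Z_in = Z1 + (Z3 || Z2) = 0 + j5.114 Ω = 5.114∠90.0° Ω.
Step 5 — Power factor: PF = cos(φ) = Re(Z)/|Z| = 0/5.114 = 0.
Step 6 — Type: Im(Z) = 5.114 ⇒ lagging (phase φ = 90.0°).

PF = 0 (lagging, φ = 90.0°)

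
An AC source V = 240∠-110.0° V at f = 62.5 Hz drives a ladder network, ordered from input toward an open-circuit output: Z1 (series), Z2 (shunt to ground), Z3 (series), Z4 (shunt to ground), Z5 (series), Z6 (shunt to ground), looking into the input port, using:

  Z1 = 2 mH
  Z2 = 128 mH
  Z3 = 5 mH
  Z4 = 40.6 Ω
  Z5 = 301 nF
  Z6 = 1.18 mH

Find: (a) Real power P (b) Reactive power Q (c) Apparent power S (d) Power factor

Step 1 — Angular frequency: ω = 2π·f = 2π·62.5 = 392.7 rad/s.
Step 2 — Component impedances:
  Z1: Z = jωL = j·392.7·0.002 = 0 + j0.7854 Ω
  Z2: Z = jωL = j·392.7·0.128 = 0 + j50.27 Ω
  Z3: Z = jωL = j·392.7·0.005 = 0 + j1.963 Ω
  Z4: Z = R = 40.6 Ω
  Z5: Z = 1/(jωC) = -j/(ω·C) = 0 - j8460 Ω
  Z6: Z = jωL = j·392.7·0.00118 = 0 + j0.4634 Ω
Step 3 — Ladder network (open output): work backward from the far end, alternating series and parallel combinations. Z_in = 23.55 + j20.87 Ω = 31.47∠41.5° Ω.
Step 4 — Source phasor: V = 240∠-110.0° V = -82.08 - j225.5 V.
Step 5 — Current: I = V / Z = -6.706 - j3.634 A = 7.627∠-151.5° A.
Step 6 — Complex power: S = V·I* = 1370 + j1214 VA.
Step 7 — Real power: P = Re(S) = 1370 W.
Step 8 — Reactive power: Q = Im(S) = 1214 VAR.
Step 9 — Apparent power: |S| = 1831 VA.
Step 10 — Power factor: PF = P/|S| = 0.7484 (lagging).

(a) P = 1370 W  (b) Q = 1214 VAR  (c) S = 1831 VA  (d) PF = 0.7484 (lagging)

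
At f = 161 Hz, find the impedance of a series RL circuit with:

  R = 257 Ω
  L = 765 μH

Step 1 — Angular frequency: ω = 2π·f = 2π·161 = 1012 rad/s.
Step 2 — Component impedances:
  R: Z = R = 257 Ω
  L: Z = jωL = j·1012·0.000765 = 0 + j0.7739 Ω
Step 3 — Series combination: Z_total = R + L = 257 + j0.7739 Ω = 257∠0.2° Ω.

Z = 257 + j0.7739 Ω = 257∠0.2° Ω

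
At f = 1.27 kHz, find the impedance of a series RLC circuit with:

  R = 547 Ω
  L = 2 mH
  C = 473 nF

Step 1 — Angular frequency: ω = 2π·f = 2π·1270 = 7980 rad/s.
Step 2 — Component impedances:
  R: Z = R = 547 Ω
  L: Z = jωL = j·7980·0.002 = 0 + j15.96 Ω
  C: Z = 1/(jωC) = -j/(ω·C) = 0 - j264.9 Ω
Step 3 — Series combination: Z_total = R + L + C = 547 - j249 Ω = 601∠-24.5° Ω.

Z = 547 - j249 Ω = 601∠-24.5° Ω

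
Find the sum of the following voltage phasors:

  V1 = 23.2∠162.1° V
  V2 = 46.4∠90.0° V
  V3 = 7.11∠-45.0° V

Step 1 — Convert each phasor to rectangular form:
  V1 = 23.2·(cos(162.1°) + j·sin(162.1°)) = -22.08 + j7.131 V
  V2 = 46.4·(cos(90.0°) + j·sin(90.0°)) = 0 + j46.4 V
  V3 = 7.11·(cos(-45.0°) + j·sin(-45.0°)) = 5.028 - j5.028 V
Step 2 — Sum components: V_total = -17.05 + j48.5 V.
Step 3 — Convert to polar: |V_total| = 51.41 V, ∠V_total = 109.4°.

V_total = 51.41∠109.4° V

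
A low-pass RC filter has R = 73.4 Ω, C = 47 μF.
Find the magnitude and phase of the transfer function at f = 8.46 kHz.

Step 1 — Angular frequency: ω = 2π·8460 = 5.316e+04 rad/s.
Step 2 — Transfer function: H(jω) = 1/(1 + jωRC).
Step 3 — Denominator: 1 + jωRC = 1 + j·5.316e+04·73.4·4.7e-05 = 1 + j183.4.
Step 4 — H = 2.974e-05 - j0.005453.
Step 5 — Magnitude: |H| = 0.005453 (-45.3 dB); phase: φ = -89.7°.

|H| = 0.005453 (-45.3 dB), φ = -89.7°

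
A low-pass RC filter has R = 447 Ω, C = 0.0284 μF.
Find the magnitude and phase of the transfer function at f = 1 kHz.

Step 1 — Angular frequency: ω = 2π·1000 = 6283 rad/s.
Step 2 — Transfer function: H(jω) = 1/(1 + jωRC).
Step 3 — Denominator: 1 + jωRC = 1 + j·6283·447·2.84e-08 = 1 + j0.07976.
Step 4 — H = 0.9937 - j0.07926.
Step 5 — Magnitude: |H| = 0.9968 (-0.0 dB); phase: φ = -4.6°.

|H| = 0.9968 (-0.0 dB), φ = -4.6°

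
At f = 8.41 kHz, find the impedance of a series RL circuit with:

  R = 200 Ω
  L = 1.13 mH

Step 1 — Angular frequency: ω = 2π·f = 2π·8410 = 5.284e+04 rad/s.
Step 2 — Component impedances:
  R: Z = R = 200 Ω
  L: Z = jωL = j·5.284e+04·0.00113 = 0 + j59.71 Ω
Step 3 — Series combination: Z_total = R + L = 200 + j59.71 Ω = 208.7∠16.6° Ω.

Z = 200 + j59.71 Ω = 208.7∠16.6° Ω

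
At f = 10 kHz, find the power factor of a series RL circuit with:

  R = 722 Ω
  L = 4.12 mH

Step 1 — Angular frequency: ω = 2π·f = 2π·1e+04 = 6.283e+04 rad/s.
Step 2 — Component impedances:
  R: Z = R = 722 Ω
  L: Z = jωL = j·6.283e+04·0.00412 = 0 + j258.9 Ω
Step 3 — Series combination: Z_total = R + L = 722 + j258.9 Ω = 767∠19.7° Ω.
Step 4 — Power factor: PF = cos(φ) = Re(Z)/|Z| = 722/767 = 0.9413.
Step 5 — Type: Im(Z) = 258.9 ⇒ lagging (phase φ = 19.7°).

PF = 0.9413 (lagging, φ = 19.7°)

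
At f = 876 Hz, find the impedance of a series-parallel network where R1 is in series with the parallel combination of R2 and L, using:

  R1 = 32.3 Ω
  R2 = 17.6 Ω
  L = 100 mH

Step 1 — Angular frequency: ω = 2π·f = 2π·876 = 5504 rad/s.
Step 2 — Component impedances:
  R1: Z = R = 32.3 Ω
  R2: Z = R = 17.6 Ω
  L: Z = jωL = j·5504·0.1 = 0 + j550.4 Ω
Step 3 — Parallel branch: R2 || L = 1/(1/R2 + 1/L) = 17.58 + j0.5622 Ω.
Step 4 — Series with R1: Z_total = R1 + (R2 || L) = 49.88 + j0.5622 Ω = 49.89∠0.6° Ω.

Z = 49.88 + j0.5622 Ω = 49.89∠0.6° Ω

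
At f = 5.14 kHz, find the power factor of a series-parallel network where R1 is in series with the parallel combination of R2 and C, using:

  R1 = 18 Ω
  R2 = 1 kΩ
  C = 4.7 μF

Step 1 — Angular frequency: ω = 2π·f = 2π·5140 = 3.23e+04 rad/s.
Step 2 — Component impedances:
  R1: Z = R = 18 Ω
  R2: Z = R = 1000 Ω
  C: Z = 1/(jωC) = -j/(ω·C) = 0 - j6.588 Ω
Step 3 — Parallel branch: R2 || C = 1/(1/R2 + 1/C) = 0.0434 - j6.588 Ω.
Step 4 — Series with R1: Z_total = R1 + (R2 || C) = 18.04 - j6.588 Ω = 19.21∠-20.1° Ω.
Step 5 — Power factor: PF = cos(φ) = Re(Z)/|Z| = 18.043/19.208 = 0.9393.
Step 6 — Type: Im(Z) = -6.588 ⇒ leading (phase φ = -20.1°).

PF = 0.9393 (leading, φ = -20.1°)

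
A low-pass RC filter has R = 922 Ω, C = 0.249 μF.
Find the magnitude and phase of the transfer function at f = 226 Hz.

Step 1 — Angular frequency: ω = 2π·226 = 1420 rad/s.
Step 2 — Transfer function: H(jω) = 1/(1 + jωRC).
Step 3 — Denominator: 1 + jωRC = 1 + j·1420·922·2.49e-07 = 1 + j0.326.
Step 4 — H = 0.9039 - j0.2947.
Step 5 — Magnitude: |H| = 0.9508 (-0.4 dB); phase: φ = -18.1°.

|H| = 0.9508 (-0.4 dB), φ = -18.1°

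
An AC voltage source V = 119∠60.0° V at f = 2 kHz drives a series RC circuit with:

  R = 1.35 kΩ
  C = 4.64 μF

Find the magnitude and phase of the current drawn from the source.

Step 1 — Angular frequency: ω = 2π·f = 2π·2000 = 1.257e+04 rad/s.
Step 2 — Component impedances:
  R: Z = R = 1350 Ω
  C: Z = 1/(jωC) = -j/(ω·C) = 0 - j17.15 Ω
Step 3 — Series combination: Z_total = R + C = 1350 - j17.15 Ω = 1350∠-0.7° Ω.
Step 4 — Source phasor: V = 119∠60.0° V = 59.5 + j103.1 V.
Step 5 — Ohm's law: I = V / Z_total = (59.5 + j103.1) / (1350 - j17.15) = 0.0431 + j0.07689 A.
Step 6 — Convert to polar: |I| = 0.08814 A, ∠I = 60.7°.

I = 0.08814∠60.7° A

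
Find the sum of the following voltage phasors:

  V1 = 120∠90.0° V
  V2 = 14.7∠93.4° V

Step 1 — Convert each phasor to rectangular form:
  V1 = 120·(cos(90.0°) + j·sin(90.0°)) = 0 + j120 V
  V2 = 14.7·(cos(93.4°) + j·sin(93.4°)) = -0.8718 + j14.67 V
Step 2 — Sum components: V_total = -0.8718 + j134.7 V.
Step 3 — Convert to polar: |V_total| = 134.7 V, ∠V_total = 90.4°.

V_total = 134.7∠90.4° V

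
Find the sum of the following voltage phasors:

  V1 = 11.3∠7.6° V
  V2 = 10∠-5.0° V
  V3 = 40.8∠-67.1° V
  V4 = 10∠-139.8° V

Step 1 — Convert each phasor to rectangular form:
  V1 = 11.3·(cos(7.6°) + j·sin(7.6°)) = 11.2 + j1.494 V
  V2 = 10·(cos(-5.0°) + j·sin(-5.0°)) = 9.962 - j0.8716 V
  V3 = 40.8·(cos(-67.1°) + j·sin(-67.1°)) = 15.88 - j37.58 V
  V4 = 10·(cos(-139.8°) + j·sin(-139.8°)) = -7.638 - j6.455 V
Step 2 — Sum components: V_total = 29.4 - j43.42 V.
Step 3 — Convert to polar: |V_total| = 52.43 V, ∠V_total = -55.9°.

V_total = 52.43∠-55.9° V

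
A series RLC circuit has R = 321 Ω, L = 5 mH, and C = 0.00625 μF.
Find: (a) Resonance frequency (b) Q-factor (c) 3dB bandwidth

Step 1 — Resonance: ω₀ = 1/√(LC) = 1/√(0.005·6.25e-09) = 1.789e+05 rad/s.
Step 2 — f₀ = ω₀/(2π) = 2.847e+04 Hz.
Step 3 — Series Q: Q = ω₀L/R = 1.789e+05·0.005/321 = 2.786.
Step 4 — Bandwidth: Δω = ω₀/Q = 6.42e+04 rad/s; BW = Δω/(2π) = 1.022e+04 Hz.

(a) f₀ = 2.847e+04 Hz  (b) Q = 2.786  (c) BW = 1.022e+04 Hz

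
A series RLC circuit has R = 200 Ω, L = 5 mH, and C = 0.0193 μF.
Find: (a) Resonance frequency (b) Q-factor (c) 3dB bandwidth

Step 1 — Resonance: ω₀ = 1/√(LC) = 1/√(0.005·1.93e-08) = 1.018e+05 rad/s.
Step 2 — f₀ = ω₀/(2π) = 1.62e+04 Hz.
Step 3 — Series Q: Q = ω₀L/R = 1.018e+05·0.005/200 = 2.545.
Step 4 — Bandwidth: Δω = ω₀/Q = 4e+04 rad/s; BW = Δω/(2π) = 6366 Hz.

(a) f₀ = 1.62e+04 Hz  (b) Q = 2.545  (c) BW = 6366 Hz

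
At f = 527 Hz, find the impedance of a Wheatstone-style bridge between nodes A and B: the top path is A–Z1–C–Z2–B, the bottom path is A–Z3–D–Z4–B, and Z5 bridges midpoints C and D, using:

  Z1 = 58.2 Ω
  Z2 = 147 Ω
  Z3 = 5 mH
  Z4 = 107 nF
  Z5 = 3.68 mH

Step 1 — Angular frequency: ω = 2π·f = 2π·527 = 3311 rad/s.
Step 2 — Component impedances:
  Z1: Z = R = 58.2 Ω
  Z2: Z = R = 147 Ω
  Z3: Z = jωL = j·3311·0.005 = 0 + j16.56 Ω
  Z4: Z = 1/(jωC) = -j/(ω·C) = 0 - j2822 Ω
  Z5: Z = jωL = j·3311·0.00368 = 0 + j12.19 Ω
Step 3 — Bridge requires nodal analysis (the Z5 bridge couples midpoints C and D, so the two paths cannot be reduced to a simple series/parallel combination). Setting node B to ground and injecting 1 A at node A, the 3-node admittance system at A, C, D solves to V_A = Z_AB = 159 + j14.91 Ω = 159.7∠5.4° Ω.

Z = 159 + j14.91 Ω = 159.7∠5.4° Ω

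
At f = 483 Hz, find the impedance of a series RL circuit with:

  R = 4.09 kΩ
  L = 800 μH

Step 1 — Angular frequency: ω = 2π·f = 2π·483 = 3035 rad/s.
Step 2 — Component impedances:
  R: Z = R = 4090 Ω
  L: Z = jωL = j·3035·0.0008 = 0 + j2.428 Ω
Step 3 — Series combination: Z_total = R + L = 4090 + j2.428 Ω = 4090∠0.0° Ω.

Z = 4090 + j2.428 Ω = 4090∠0.0° Ω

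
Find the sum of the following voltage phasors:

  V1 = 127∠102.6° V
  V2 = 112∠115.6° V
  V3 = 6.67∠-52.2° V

Step 1 — Convert each phasor to rectangular form:
  V1 = 127·(cos(102.6°) + j·sin(102.6°)) = -27.7 + j123.9 V
  V2 = 112·(cos(115.6°) + j·sin(115.6°)) = -48.39 + j101 V
  V3 = 6.67·(cos(-52.2°) + j·sin(-52.2°)) = 4.088 - j5.27 V
Step 2 — Sum components: V_total = -72.01 + j219.7 V.
Step 3 — Convert to polar: |V_total| = 231.2 V, ∠V_total = 108.1°.

V_total = 231.2∠108.1° V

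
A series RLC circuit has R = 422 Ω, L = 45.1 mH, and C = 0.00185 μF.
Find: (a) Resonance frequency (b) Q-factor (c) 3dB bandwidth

Step 1 — Resonance condition Im(Z)=0 gives ω₀ = 1/√(LC).
Step 2 — ω₀ = 1/√(0.0451·1.85e-09) = 1.095e+05 rad/s.
Step 3 — f₀ = ω₀/(2π) = 1.742e+04 Hz.
Step 4 — Series Q: Q = ω₀L/R = 1.095e+05·0.0451/422 = 11.7.
Step 5 — 3dB bandwidth: Δω = ω₀/Q = 9357 rad/s; BW = Δω/(2π) = 1489 Hz.

(a) f₀ = 1.742e+04 Hz  (b) Q = 11.7  (c) BW = 1489 Hz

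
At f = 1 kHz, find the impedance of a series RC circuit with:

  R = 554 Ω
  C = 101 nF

Step 1 — Angular frequency: ω = 2π·f = 2π·1000 = 6283 rad/s.
Step 2 — Component impedances:
  R: Z = R = 554 Ω
  C: Z = 1/(jωC) = -j/(ω·C) = 0 - j1576 Ω
Step 3 — Series combination: Z_total = R + C = 554 - j1576 Ω = 1670∠-70.6° Ω.

Z = 554 - j1576 Ω = 1670∠-70.6° Ω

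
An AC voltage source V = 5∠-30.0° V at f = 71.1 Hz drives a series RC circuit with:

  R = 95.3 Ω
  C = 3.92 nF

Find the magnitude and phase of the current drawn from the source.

Step 1 — Angular frequency: ω = 2π·f = 2π·71.1 = 446.7 rad/s.
Step 2 — Component impedances:
  R: Z = R = 95.3 Ω
  C: Z = 1/(jωC) = -j/(ω·C) = 0 - j5.71e+05 Ω
Step 3 — Series combination: Z_total = R + C = 95.3 - j5.71e+05 Ω = 5.71e+05∠-90.0° Ω.
Step 4 — Source phasor: V = 5∠-30.0° V = 4.33 - j2.5 V.
Step 5 — Ohm's law: I = V / Z_total = (4.33 - j2.5) / (95.3 - j5.71e+05) = 4.379e-06 + j7.582e-06 A.
Step 6 — Convert to polar: |I| = 8.756e-06 A, ∠I = 60.0°.

I = 8.756e-06∠60.0° A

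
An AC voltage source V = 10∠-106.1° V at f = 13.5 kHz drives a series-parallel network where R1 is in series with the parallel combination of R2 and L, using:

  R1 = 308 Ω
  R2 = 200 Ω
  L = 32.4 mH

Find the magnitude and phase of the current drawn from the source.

Step 1 — Angular frequency: ω = 2π·f = 2π·1.35e+04 = 8.482e+04 rad/s.
Step 2 — Component impedances:
  R1: Z = R = 308 Ω
  R2: Z = R = 200 Ω
  L: Z = jωL = j·8.482e+04·0.0324 = 0 + j2748 Ω
Step 3 — Parallel branch: R2 || L = 1/(1/R2 + 1/L) = 198.9 + j14.48 Ω.
Step 4 — Series with R1: Z_total = R1 + (R2 || L) = 506.9 + j14.48 Ω = 507.2∠1.6° Ω.
Step 5 — Source phasor: V = 10∠-106.1° V = -2.773 - j9.608 V.
Step 6 — Ohm's law: I = V / Z_total = (-2.773 - j9.608) / (506.9 + j14.48) = -0.006007 - j0.01878 A.
Step 7 — Convert to polar: |I| = 0.01972 A, ∠I = -107.7°.

I = 0.01972∠-107.7° A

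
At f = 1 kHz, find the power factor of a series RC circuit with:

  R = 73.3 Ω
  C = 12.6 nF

Step 1 — Angular frequency: ω = 2π·f = 2π·1000 = 6283 rad/s.
Step 2 — Component impedances:
  R: Z = R = 73.3 Ω
  C: Z = 1/(jωC) = -j/(ω·C) = 0 - j1.263e+04 Ω
Step 3 — Series combination: Z_total = R + C = 73.3 - j1.263e+04 Ω = 1.263e+04∠-89.7° Ω.
Step 4 — Power factor: PF = cos(φ) = Re(Z)/|Z| = 73.3/12632 = 0.005803.
Step 5 — Type: Im(Z) = -1.263e+04 ⇒ leading (phase φ = -89.7°).

PF = 0.005803 (leading, φ = -89.7°)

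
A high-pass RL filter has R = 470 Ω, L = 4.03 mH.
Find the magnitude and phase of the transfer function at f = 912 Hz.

Step 1 — Angular frequency: ω = 2π·912 = 5730 rad/s.
Step 2 — Transfer function: H(jω) = jωL/(R + jωL).
Step 3 — Numerator jωL = j·23.09; denominator R + jωL = 470 + j23.09.
Step 4 — H = 0.002408 + j0.04902.
Step 5 — Magnitude: |H| = 0.04907 (-26.2 dB); phase: φ = 87.2°.

|H| = 0.04907 (-26.2 dB), φ = 87.2°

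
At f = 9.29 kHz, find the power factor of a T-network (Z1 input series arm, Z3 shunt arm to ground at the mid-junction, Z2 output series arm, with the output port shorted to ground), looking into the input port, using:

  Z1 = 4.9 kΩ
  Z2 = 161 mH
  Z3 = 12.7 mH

Step 1 — Angular frequency: ω = 2π·f = 2π·9290 = 5.837e+04 rad/s.
Step 2 — Component impedances:
  Z1: Z = R = 4900 Ω
  Z2: Z = jωL = j·5.837e+04·0.161 = 0 + j9398 Ω
  Z3: Z = jωL = j·5.837e+04·0.0127 = 0 + j741.3 Ω
Step 3 — With the output port shorted to ground, the output series arm Z2 runs from the junction to ground; the shunt arm Z3 also runs from the junction to ground. They appear in parallel: Z3 || Z2 = 0 + j687.1 Ω.
Step 4 — Series with input arm Z1: Z_in = Z1 + (Z3 || Z2) = 4900 + j687.1 Ω = 4948∠8.0° Ω.
Step 5 — Power factor: PF = cos(φ) = Re(Z)/|Z| = 4900/4948 = 0.9903.
Step 6 — Type: Im(Z) = 687.1 ⇒ lagging (phase φ = 8.0°).

PF = 0.9903 (lagging, φ = 8.0°)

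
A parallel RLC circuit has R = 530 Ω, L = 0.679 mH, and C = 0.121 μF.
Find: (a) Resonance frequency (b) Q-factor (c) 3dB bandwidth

Step 1 — Resonance: ω₀ = 1/√(LC) = 1/√(0.000679·1.21e-07) = 1.103e+05 rad/s.
Step 2 — f₀ = ω₀/(2π) = 1.756e+04 Hz.
Step 3 — Parallel Q: Q = R/(ω₀L) = 530/(1.103e+05·0.000679) = 7.075.
Step 4 — Bandwidth: Δω = ω₀/Q = 1.559e+04 rad/s; BW = Δω/(2π) = 2482 Hz.

(a) f₀ = 1.756e+04 Hz  (b) Q = 7.075  (c) BW = 2482 Hz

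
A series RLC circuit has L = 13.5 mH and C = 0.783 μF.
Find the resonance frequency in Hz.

Step 1 — Resonance condition Im(Z)=0 gives ω₀ = 1/√(LC).
Step 2 — ω₀ = 1/√(0.0135·7.83e-07) = 9726 rad/s.
Step 3 — f₀ = ω₀/(2π) = 1548 Hz.

f₀ = 1548 Hz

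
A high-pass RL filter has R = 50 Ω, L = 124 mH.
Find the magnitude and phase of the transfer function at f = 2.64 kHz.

Step 1 — Angular frequency: ω = 2π·2640 = 1.659e+04 rad/s.
Step 2 — Transfer function: H(jω) = jωL/(R + jωL).
Step 3 — Numerator jωL = j·2057; denominator R + jωL = 50 + j2057.
Step 4 — H = 0.9994 + j0.02429.
Step 5 — Magnitude: |H| = 0.9997 (-0.0 dB); phase: φ = 1.4°.

|H| = 0.9997 (-0.0 dB), φ = 1.4°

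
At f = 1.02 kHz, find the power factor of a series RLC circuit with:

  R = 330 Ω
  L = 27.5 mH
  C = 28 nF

Step 1 — Angular frequency: ω = 2π·f = 2π·1020 = 6409 rad/s.
Step 2 — Component impedances:
  R: Z = R = 330 Ω
  L: Z = jωL = j·6409·0.0275 = 0 + j176.2 Ω
  C: Z = 1/(jωC) = -j/(ω·C) = 0 - j5573 Ω
Step 3 — Series combination: Z_total = R + L + C = 330 - j5396 Ω = 5406∠-86.5° Ω.
Step 4 — Power factor: PF = cos(φ) = Re(Z)/|Z| = 330/5406 = 0.06104.
Step 5 — Type: Im(Z) = -5396 ⇒ leading (phase φ = -86.5°).

PF = 0.06104 (leading, φ = -86.5°)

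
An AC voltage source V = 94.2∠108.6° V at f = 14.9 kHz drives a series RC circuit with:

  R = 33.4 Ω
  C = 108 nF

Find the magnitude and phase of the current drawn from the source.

Step 1 — Angular frequency: ω = 2π·f = 2π·1.49e+04 = 9.362e+04 rad/s.
Step 2 — Component impedances:
  R: Z = R = 33.4 Ω
  C: Z = 1/(jωC) = -j/(ω·C) = 0 - j98.9 Ω
Step 3 — Series combination: Z_total = R + C = 33.4 - j98.9 Ω = 104.4∠-71.3° Ω.
Step 4 — Source phasor: V = 94.2∠108.6° V = -30.05 + j89.28 V.
Step 5 — Ohm's law: I = V / Z_total = (-30.05 + j89.28) / (33.4 - j98.9) = -0.9024 + j0.0009456 A.
Step 6 — Convert to polar: |I| = 0.9024 A, ∠I = 179.9°.

I = 0.9024∠179.9° A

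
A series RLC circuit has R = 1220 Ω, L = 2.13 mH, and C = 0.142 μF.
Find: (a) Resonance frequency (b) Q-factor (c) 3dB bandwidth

Step 1 — Resonance condition Im(Z)=0 gives ω₀ = 1/√(LC).
Step 2 — ω₀ = 1/√(0.00213·1.42e-07) = 5.75e+04 rad/s.
Step 3 — f₀ = ω₀/(2π) = 9151 Hz.
Step 4 — Series Q: Q = ω₀L/R = 5.75e+04·0.00213/1220 = 0.1004.
Step 5 — 3dB bandwidth: Δω = ω₀/Q = 5.728e+05 rad/s; BW = Δω/(2π) = 9.116e+04 Hz.

(a) f₀ = 9151 Hz  (b) Q = 0.1004  (c) BW = 9.116e+04 Hz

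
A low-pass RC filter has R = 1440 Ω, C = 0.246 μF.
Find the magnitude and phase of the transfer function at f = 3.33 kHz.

Step 1 — Angular frequency: ω = 2π·3330 = 2.092e+04 rad/s.
Step 2 — Transfer function: H(jω) = 1/(1 + jωRC).
Step 3 — Denominator: 1 + jωRC = 1 + j·2.092e+04·1440·2.46e-07 = 1 + j7.412.
Step 4 — H = 0.01788 - j0.1325.
Step 5 — Magnitude: |H| = 0.1337 (-17.5 dB); phase: φ = -82.3°.

|H| = 0.1337 (-17.5 dB), φ = -82.3°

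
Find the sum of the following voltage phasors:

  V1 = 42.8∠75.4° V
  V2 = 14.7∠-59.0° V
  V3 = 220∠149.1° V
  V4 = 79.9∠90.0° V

Step 1 — Convert each phasor to rectangular form:
  V1 = 42.8·(cos(75.4°) + j·sin(75.4°)) = 10.79 + j41.42 V
  V2 = 14.7·(cos(-59.0°) + j·sin(-59.0°)) = 7.571 - j12.6 V
  V3 = 220·(cos(149.1°) + j·sin(149.1°)) = -188.8 + j113 V
  V4 = 79.9·(cos(90.0°) + j·sin(90.0°)) = 0 + j79.9 V
Step 2 — Sum components: V_total = -170.4 + j221.7 V.
Step 3 — Convert to polar: |V_total| = 279.6 V, ∠V_total = 127.5°.

V_total = 279.6∠127.5° V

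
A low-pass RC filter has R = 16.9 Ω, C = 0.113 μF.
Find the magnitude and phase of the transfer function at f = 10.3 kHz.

Step 1 — Angular frequency: ω = 2π·1.03e+04 = 6.472e+04 rad/s.
Step 2 — Transfer function: H(jω) = 1/(1 + jωRC).
Step 3 — Denominator: 1 + jωRC = 1 + j·6.472e+04·16.9·1.13e-07 = 1 + j0.1236.
Step 4 — H = 0.985 - j0.1217.
Step 5 — Magnitude: |H| = 0.9924 (-0.1 dB); phase: φ = -7.0°.

|H| = 0.9924 (-0.1 dB), φ = -7.0°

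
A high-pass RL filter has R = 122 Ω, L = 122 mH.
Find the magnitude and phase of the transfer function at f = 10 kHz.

Step 1 — Angular frequency: ω = 2π·1e+04 = 6.283e+04 rad/s.
Step 2 — Transfer function: H(jω) = jωL/(R + jωL).
Step 3 — Numerator jωL = j·7665; denominator R + jωL = 122 + j7665.
Step 4 — H = 0.9997 + j0.01591.
Step 5 — Magnitude: |H| = 0.9999 (-0.0 dB); phase: φ = 0.9°.

|H| = 0.9999 (-0.0 dB), φ = 0.9°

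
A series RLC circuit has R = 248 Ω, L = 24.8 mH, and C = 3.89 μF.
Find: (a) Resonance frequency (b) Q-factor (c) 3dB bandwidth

Step 1 — Resonance: ω₀ = 1/√(LC) = 1/√(0.0248·3.89e-06) = 3220 rad/s.
Step 2 — f₀ = ω₀/(2π) = 512.4 Hz.
Step 3 — Series Q: Q = ω₀L/R = 3220·0.0248/248 = 0.322.
Step 4 — Bandwidth: Δω = ω₀/Q = 1e+04 rad/s; BW = Δω/(2π) = 1592 Hz.

(a) f₀ = 512.4 Hz  (b) Q = 0.322  (c) BW = 1592 Hz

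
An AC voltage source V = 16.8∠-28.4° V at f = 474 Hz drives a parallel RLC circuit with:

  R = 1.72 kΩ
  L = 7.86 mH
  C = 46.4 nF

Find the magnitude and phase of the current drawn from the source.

Step 1 — Angular frequency: ω = 2π·f = 2π·474 = 2978 rad/s.
Step 2 — Component impedances:
  R: Z = R = 1720 Ω
  L: Z = jωL = j·2978·0.00786 = 0 + j23.41 Ω
  C: Z = 1/(jωC) = -j/(ω·C) = 0 - j7236 Ω
Step 3 — Parallel combination: 1/Z_total = 1/R + 1/L + 1/C; Z_total = 0.3206 + j23.48 Ω = 23.48∠89.2° Ω.
Step 4 — Source phasor: V = 16.8∠-28.4° V = 14.78 - j7.99 V.
Step 5 — Ohm's law: I = V / Z_total = (14.78 - j7.99) / (0.3206 + j23.48) = -0.3316 - j0.6339 A.
Step 6 — Convert to polar: |I| = 0.7154 A, ∠I = -117.6°.

I = 0.7154∠-117.6° A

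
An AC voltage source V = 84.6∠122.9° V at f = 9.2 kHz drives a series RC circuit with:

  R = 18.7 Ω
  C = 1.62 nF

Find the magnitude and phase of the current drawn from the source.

Step 1 — Angular frequency: ω = 2π·f = 2π·9200 = 5.781e+04 rad/s.
Step 2 — Component impedances:
  R: Z = R = 18.7 Ω
  C: Z = 1/(jωC) = -j/(ω·C) = 0 - j1.068e+04 Ω
Step 3 — Series combination: Z_total = R + C = 18.7 - j1.068e+04 Ω = 1.068e+04∠-89.9° Ω.
Step 4 — Source phasor: V = 84.6∠122.9° V = -45.95 + j71.03 V.
Step 5 — Ohm's law: I = V / Z_total = (-45.95 + j71.03) / (18.7 - j1.068e+04) = -0.006659 - j0.004292 A.
Step 6 — Convert to polar: |I| = 0.007922 A, ∠I = -147.2°.

I = 0.007922∠-147.2° A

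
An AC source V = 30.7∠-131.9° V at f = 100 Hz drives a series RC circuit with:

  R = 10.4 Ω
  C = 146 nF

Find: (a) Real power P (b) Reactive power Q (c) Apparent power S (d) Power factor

Step 1 — Angular frequency: ω = 2π·f = 2π·100 = 628.3 rad/s.
Step 2 — Component impedances:
  R: Z = R = 10.4 Ω
  C: Z = 1/(jωC) = -j/(ω·C) = 0 - j1.09e+04 Ω
Step 3 — Series combination: Z_total = R + C = 10.4 - j1.09e+04 Ω = 1.09e+04∠-89.9° Ω.
Step 4 — Source phasor: V = 30.7∠-131.9° V = -20.5 - j22.85 V.
Step 5 — Current: I = V / Z = 0.002094 - j0.001883 A = 0.002816∠-42.0° A.
Step 6 — Complex power: S = V·I* = 8.249e-05 - j0.08646 VA.
Step 7 — Real power: P = Re(S) = 8.249e-05 W.
Step 8 — Reactive power: Q = Im(S) = -0.08646 VAR.
Step 9 — Apparent power: |S| = 0.08646 VA.
Step 10 — Power factor: PF = P/|S| = 0.000954 (leading).

(a) P = 8.249e-05 W  (b) Q = -0.08646 VAR  (c) S = 0.08646 VA  (d) PF = 0.000954 (leading)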